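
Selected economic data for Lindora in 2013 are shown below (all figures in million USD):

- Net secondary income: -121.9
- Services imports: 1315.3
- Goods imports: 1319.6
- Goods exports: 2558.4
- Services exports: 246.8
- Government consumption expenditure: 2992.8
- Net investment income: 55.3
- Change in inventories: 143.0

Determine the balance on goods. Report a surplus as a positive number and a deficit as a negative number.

Goods balance = 2558.4 - 1319.6 = 1238.8

1238.8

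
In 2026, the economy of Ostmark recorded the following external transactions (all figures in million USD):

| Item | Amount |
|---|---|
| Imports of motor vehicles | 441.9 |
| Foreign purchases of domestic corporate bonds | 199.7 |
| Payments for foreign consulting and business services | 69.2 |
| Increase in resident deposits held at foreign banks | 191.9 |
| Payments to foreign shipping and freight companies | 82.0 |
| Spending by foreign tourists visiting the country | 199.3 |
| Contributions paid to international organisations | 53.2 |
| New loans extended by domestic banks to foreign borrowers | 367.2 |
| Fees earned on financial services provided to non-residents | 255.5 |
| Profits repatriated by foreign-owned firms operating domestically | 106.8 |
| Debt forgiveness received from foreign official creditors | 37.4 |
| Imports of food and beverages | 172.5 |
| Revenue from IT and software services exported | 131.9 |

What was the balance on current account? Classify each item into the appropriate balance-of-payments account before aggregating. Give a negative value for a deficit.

-338.9

Goods: -172.5 - 441.9 = -614.4
Services: 255.5 - 69.2 + 131.9 - 82.0 + 199.3 = 435.5
Primary income: -106.8
Secondary income: -53.2
Current account = (-614.4) + 435.5 + (-106.8) + (-53.2) = -338.9
(Excluded from the current account — financial account: foreign purchases of domestic corporate bonds 199.7, increase in resident deposits held at foreign banks 191.9, new loans extended by domestic banks to foreign borrowers 367.2; capital account: debt forgiveness received from foreign official creditors 37.4.)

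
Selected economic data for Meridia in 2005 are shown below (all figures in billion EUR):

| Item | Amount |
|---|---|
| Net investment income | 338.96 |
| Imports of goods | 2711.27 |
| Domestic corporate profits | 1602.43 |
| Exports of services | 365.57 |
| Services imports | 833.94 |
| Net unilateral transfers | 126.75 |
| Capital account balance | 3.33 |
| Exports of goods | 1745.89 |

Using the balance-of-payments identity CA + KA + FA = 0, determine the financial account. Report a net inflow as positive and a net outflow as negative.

Goods balance = 1745.89 - 2711.27 = -965.38
Services balance = 365.57 - 833.94 = -468.37
Trade balance (goods + services) = -965.38 + (-468.37) = -1433.75
Net primary income = 338.96
Net secondary income = 126.75
Current account = -1433.75 + 338.96 + 126.75 = -968.04
Financial account = -(-968.04 + 3.33) = 964.71

964.71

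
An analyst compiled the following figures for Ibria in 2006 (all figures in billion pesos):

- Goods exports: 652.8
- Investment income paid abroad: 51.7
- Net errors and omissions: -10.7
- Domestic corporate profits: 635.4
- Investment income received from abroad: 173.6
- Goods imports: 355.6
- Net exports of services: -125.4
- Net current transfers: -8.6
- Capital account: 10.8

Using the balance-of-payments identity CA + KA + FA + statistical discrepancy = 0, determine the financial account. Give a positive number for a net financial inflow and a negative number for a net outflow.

Goods balance = 652.8 - 355.6 = 297.2
Services balance = -125.4
Trade balance (goods + services) = 297.2 + (-125.4) = 171.8
Net primary income = 173.6 - 51.7 = 121.9
Net secondary income = -8.6
Current account = 171.8 + 121.9 + (-8.6) = 285.1
Financial account = -(285.1 + 10.8 + (-10.7)) = -285.2

-285.2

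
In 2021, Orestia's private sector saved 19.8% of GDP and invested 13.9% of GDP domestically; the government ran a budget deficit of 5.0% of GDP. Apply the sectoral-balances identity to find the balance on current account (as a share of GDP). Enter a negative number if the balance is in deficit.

By the sectoral-balances identity, CA = (S_private - I) + (T - G).
Private balance = 19.8 - 13.9 = 5.9
Government balance (T - G) = -5.0
CA = 5.9 + (-5.0) = 0.9

0.9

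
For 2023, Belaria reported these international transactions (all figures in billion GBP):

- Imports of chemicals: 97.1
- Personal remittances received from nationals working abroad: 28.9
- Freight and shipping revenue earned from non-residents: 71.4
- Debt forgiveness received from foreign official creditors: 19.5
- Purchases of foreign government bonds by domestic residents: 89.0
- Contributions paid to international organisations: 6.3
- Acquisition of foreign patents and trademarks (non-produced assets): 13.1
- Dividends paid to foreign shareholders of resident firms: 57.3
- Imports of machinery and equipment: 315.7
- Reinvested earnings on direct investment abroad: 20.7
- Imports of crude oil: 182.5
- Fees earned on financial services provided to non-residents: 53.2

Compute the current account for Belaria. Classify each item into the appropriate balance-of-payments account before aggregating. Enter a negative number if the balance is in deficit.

Goods: -182.5 - 315.7 - 97.1 = -595.3
Services: 53.2 + 71.4 = 124.6
Primary income: 20.7 - 57.3 = -36.6
Secondary income: -6.3 + 28.9 = 22.6
Current account = (-595.3) + 124.6 + (-36.6) + 22.6 = -484.7
(Excluded from the current account — capital account: debt forgiveness received from foreign official creditors 19.5, acquisition of foreign patents and trademarks (non-produced assets) 13.1; financial account: purchases of foreign government bonds by domestic residents 89.0.)

-484.7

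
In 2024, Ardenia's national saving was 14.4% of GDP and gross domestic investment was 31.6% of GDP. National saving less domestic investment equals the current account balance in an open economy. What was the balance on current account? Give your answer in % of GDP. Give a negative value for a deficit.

CA = S - I = 14.4 - 31.6 = -17.2

-17.2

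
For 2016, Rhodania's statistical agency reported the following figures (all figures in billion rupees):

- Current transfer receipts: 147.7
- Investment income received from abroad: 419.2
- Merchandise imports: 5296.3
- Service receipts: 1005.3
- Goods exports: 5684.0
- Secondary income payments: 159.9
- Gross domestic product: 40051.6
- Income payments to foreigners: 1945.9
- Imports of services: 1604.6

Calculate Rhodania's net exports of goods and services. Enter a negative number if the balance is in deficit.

Goods balance = 5684.0 - 5296.3 = 387.7
Services balance = 1005.3 - 1604.6 = -599.3
Trade balance (goods + services) = 387.7 + (-599.3) = -211.6

-211.6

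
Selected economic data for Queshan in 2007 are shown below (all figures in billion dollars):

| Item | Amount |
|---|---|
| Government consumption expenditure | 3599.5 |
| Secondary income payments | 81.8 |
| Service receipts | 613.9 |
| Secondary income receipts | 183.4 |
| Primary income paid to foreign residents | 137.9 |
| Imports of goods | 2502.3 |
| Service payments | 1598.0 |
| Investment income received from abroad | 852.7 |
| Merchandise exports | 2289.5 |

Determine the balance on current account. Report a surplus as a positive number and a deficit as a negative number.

Goods balance = 2289.5 - 2502.3 = -212.8
Services balance = 613.9 - 1598.0 = -984.1
Trade balance (goods + services) = -212.8 + (-984.1) = -1196.9
Net primary income = 852.7 - 137.9 = 714.8
Net secondary income = 183.4 - 81.8 = 101.6
Current account = -1196.9 + 714.8 + 101.6 = -380.5

-380.5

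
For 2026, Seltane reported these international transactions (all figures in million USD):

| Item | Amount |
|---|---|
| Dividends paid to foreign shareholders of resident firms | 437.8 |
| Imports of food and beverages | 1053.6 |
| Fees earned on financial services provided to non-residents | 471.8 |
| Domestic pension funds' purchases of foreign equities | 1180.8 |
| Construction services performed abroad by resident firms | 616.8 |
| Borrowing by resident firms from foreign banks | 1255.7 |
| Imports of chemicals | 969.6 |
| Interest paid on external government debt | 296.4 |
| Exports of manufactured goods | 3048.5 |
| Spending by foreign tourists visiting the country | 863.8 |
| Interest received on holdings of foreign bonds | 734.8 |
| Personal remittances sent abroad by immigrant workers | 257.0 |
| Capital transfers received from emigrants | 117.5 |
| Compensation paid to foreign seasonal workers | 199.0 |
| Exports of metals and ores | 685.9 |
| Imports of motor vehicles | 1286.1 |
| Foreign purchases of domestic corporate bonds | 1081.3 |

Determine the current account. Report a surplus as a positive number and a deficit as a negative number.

Goods: 3048.5 - 1053.6 - 1286.1 + 685.9 - 969.6 = 425.1
Services: 471.8 + 616.8 + 863.8 = 1952.4
Primary income: 734.8 - 296.4 - 199.0 - 437.8 = -198.4
Secondary income: -257.0
Current account = 425.1 + 1952.4 + (-198.4) + (-257.0) = 1922.1
(Excluded from the current account — financial account: domestic pension funds' purchases of foreign equities 1180.8, borrowing by resident firms from foreign banks 1255.7, foreign purchases of domestic corporate bonds 1081.3; capital account: capital transfers received from emigrants 117.5.)

1922.1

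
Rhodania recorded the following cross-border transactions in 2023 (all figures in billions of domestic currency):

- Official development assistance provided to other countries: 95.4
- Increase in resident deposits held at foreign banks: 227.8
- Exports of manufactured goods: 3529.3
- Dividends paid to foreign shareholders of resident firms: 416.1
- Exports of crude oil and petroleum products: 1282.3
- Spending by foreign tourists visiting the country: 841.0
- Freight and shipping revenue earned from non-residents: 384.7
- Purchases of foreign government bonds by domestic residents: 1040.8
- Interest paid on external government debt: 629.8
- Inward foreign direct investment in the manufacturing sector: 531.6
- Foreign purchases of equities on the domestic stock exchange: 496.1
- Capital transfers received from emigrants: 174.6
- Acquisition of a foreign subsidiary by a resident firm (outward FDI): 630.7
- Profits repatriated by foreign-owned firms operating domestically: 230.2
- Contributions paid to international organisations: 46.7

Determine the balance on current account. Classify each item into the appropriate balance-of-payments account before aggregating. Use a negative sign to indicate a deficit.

4619.1

Goods: 3529.3 + 1282.3 = 4811.6
Services: 841.0 + 384.7 = 1225.7
Primary income: -416.1 - 230.2 - 629.8 = -1276.1
Secondary income: -46.7 - 95.4 = -142.1
Current account = 4811.6 + 1225.7 + (-1276.1) + (-142.1) = 4619.1
(Excluded from the current account — financial account: increase in resident deposits held at foreign banks 227.8, purchases of foreign government bonds by domestic residents 1040.8, inward foreign direct investment in the manufacturing sector 531.6, foreign purchases of equities on the domestic stock exchange 496.1, acquisition of a foreign subsidiary by a resident firm (outward FDI) 630.7; capital account: capital transfers received from emigrants 174.6.)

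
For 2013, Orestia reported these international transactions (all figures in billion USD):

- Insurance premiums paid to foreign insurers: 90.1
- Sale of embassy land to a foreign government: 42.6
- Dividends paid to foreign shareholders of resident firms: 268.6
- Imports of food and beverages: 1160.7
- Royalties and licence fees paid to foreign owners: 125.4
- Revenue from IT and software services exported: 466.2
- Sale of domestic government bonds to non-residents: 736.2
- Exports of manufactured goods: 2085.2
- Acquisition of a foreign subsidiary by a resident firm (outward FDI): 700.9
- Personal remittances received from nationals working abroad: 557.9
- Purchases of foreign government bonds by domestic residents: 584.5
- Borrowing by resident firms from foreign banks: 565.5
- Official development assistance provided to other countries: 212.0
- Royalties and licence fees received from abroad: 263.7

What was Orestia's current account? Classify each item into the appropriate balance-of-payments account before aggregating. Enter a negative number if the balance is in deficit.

Goods: -1160.7 + 2085.2 = 924.5
Services: -90.1 + 466.2 + 263.7 - 125.4 = 514.4
Primary income: -268.6
Secondary income: -212.0 + 557.9 = 345.9
Current account = 924.5 + 514.4 + (-268.6) + 345.9 = 1516.2
(Excluded from the current account — capital account: sale of embassy land to a foreign government 42.6; financial account: sale of domestic government bonds to non-residents 736.2, acquisition of a foreign subsidiary by a resident firm (outward FDI) 700.9, purchases of foreign government bonds by domestic residents 584.5, borrowing by resident firms from foreign banks 565.5.)

1516.2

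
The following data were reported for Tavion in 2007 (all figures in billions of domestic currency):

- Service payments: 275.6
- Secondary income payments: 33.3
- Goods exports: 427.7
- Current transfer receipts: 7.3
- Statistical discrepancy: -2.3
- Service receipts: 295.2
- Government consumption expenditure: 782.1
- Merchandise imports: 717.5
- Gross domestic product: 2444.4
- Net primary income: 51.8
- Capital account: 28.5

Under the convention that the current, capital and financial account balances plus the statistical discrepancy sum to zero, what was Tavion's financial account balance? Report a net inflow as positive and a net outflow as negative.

218.2

Goods balance = 427.7 - 717.5 = -289.8
Services balance = 295.2 - 275.6 = 19.6
Trade balance (goods + services) = -289.8 + 19.6 = -270.2
Net primary income = 51.8
Net secondary income = 7.3 - 33.3 = -26.0
Current account = -270.2 + 51.8 + (-26.0) = -244.4
Financial account = -(-244.4 + 28.5 + (-2.3)) = 218.2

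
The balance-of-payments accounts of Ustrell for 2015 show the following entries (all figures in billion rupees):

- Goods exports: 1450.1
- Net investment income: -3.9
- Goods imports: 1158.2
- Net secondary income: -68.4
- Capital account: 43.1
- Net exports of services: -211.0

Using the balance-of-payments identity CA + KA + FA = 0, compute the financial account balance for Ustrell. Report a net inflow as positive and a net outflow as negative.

Goods balance = 1450.1 - 1158.2 = 291.9
Services balance = -211.0
Trade balance (goods + services) = 291.9 + (-211.0) = 80.9
Net primary income = -3.9
Net secondary income = -68.4
Current account = 80.9 + (-3.9) + (-68.4) = 8.6
Financial account = -(8.6 + 43.1) = -51.7

-51.7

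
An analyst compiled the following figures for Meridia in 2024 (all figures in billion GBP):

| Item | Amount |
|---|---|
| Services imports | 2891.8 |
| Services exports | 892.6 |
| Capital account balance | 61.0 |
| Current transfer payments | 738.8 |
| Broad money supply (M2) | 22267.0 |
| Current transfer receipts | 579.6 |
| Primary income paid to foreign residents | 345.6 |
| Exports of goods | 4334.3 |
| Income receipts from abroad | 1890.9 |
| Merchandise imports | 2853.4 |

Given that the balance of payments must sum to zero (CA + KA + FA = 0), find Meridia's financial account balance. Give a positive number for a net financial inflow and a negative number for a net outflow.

Goods balance = 4334.3 - 2853.4 = 1480.9
Services balance = 892.6 - 2891.8 = -1999.2
Trade balance (goods + services) = 1480.9 + (-1999.2) = -518.3
Net primary income = 1890.9 - 345.6 = 1545.3
Net secondary income = 579.6 - 738.8 = -159.2
Current account = -518.3 + 1545.3 + (-159.2) = 867.8
Financial account = -(867.8 + 61.0) = -928.8

-928.8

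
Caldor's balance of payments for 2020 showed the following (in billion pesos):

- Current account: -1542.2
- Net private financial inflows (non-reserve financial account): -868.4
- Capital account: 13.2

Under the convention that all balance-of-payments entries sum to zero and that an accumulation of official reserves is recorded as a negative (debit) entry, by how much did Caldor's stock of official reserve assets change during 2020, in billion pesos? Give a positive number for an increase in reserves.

Official reserve transactions balance = -((-1542.2) + 13.2 + (-868.4)) = 2397.4
An accumulation of reserves is recorded as a debit (negative entry), so the change in the stock of reserves is the negative of that balance.
Change in official reserves = -(2397.4) = -2397.4

-2397.4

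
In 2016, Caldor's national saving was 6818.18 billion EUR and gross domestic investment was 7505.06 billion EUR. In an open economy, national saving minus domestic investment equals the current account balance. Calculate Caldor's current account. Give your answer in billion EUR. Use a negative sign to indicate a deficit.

-686.88

CA = S - I = 6818.18 - 7505.06 = -686.88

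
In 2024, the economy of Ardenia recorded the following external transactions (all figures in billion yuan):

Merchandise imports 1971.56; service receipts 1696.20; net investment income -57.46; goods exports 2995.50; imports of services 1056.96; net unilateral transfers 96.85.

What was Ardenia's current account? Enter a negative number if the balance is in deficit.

1702.57

Goods balance = 2995.50 - 1971.56 = 1023.94
Services balance = 1696.20 - 1056.96 = 639.24
Trade balance (goods + services) = 1023.94 + 639.24 = 1663.18
Net primary income = -57.46
Net secondary income = 96.85
Current account = 1663.18 + (-57.46) + 96.85 = 1702.57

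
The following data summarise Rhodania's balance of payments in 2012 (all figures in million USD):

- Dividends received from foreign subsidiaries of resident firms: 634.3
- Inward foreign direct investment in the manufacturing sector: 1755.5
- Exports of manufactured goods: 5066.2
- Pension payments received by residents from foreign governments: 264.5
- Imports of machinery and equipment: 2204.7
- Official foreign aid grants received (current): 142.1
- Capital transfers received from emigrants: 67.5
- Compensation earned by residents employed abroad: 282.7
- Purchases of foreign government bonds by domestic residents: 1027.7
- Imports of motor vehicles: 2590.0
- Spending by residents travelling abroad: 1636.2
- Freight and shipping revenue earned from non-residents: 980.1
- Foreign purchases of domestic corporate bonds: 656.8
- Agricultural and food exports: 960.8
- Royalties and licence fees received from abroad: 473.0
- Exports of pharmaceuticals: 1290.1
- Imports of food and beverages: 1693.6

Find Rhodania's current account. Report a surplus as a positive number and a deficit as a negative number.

Goods: -2204.7 + 5066.2 - 2590.0 + 960.8 + 1290.1 - 1693.6 = 828.8
Services: 473.0 + 980.1 - 1636.2 = -183.1
Primary income: 634.3 + 282.7 = 917.0
Secondary income: 142.1 + 264.5 = 406.6
Current account = 828.8 + (-183.1) + 917.0 + 406.6 = 1969.3
(Excluded from the current account — financial account: inward foreign direct investment in the manufacturing sector 1755.5, purchases of foreign government bonds by domestic residents 1027.7, foreign purchases of domestic corporate bonds 656.8; capital account: capital transfers received from emigrants 67.5.)

1969.3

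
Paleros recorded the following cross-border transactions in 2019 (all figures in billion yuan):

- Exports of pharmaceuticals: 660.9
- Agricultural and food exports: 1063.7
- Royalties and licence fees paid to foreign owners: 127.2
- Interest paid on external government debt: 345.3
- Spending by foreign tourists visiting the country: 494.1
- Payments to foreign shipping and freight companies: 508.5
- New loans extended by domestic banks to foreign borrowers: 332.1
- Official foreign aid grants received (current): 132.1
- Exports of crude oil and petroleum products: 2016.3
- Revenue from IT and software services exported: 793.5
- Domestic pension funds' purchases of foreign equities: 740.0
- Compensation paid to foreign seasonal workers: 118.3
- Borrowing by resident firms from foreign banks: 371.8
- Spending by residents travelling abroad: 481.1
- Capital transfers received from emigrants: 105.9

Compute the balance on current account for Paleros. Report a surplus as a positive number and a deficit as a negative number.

Goods: 660.9 + 2016.3 + 1063.7 = 3740.9
Services: 494.1 + 793.5 - 508.5 - 481.1 - 127.2 = 170.8
Primary income: -118.3 - 345.3 = -463.6
Secondary income: 132.1
Current account = 3740.9 + 170.8 + (-463.6) + 132.1 = 3580.2
(Excluded from the current account — financial account: new loans extended by domestic banks to foreign borrowers 332.1, domestic pension funds' purchases of foreign equities 740.0, borrowing by resident firms from foreign banks 371.8; capital account: capital transfers received from emigrants 105.9.)

3580.2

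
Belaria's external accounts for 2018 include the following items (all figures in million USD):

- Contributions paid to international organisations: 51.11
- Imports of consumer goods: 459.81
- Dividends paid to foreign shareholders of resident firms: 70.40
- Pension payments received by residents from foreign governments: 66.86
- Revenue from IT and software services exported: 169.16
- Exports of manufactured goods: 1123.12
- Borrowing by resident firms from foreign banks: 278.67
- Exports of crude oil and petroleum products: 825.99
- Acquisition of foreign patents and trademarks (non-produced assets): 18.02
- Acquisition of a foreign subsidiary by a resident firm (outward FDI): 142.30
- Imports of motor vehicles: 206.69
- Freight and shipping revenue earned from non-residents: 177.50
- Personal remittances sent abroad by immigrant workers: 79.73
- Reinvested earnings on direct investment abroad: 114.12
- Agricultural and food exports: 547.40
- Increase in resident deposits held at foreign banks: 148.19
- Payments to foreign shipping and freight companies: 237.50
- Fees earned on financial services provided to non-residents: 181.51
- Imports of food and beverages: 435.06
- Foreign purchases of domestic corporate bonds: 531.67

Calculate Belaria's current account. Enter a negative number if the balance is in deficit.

Goods: -459.81 - 206.69 + 825.99 + 1123.12 + 547.40 - 435.06 = 1394.95
Services: 177.50 + 169.16 + 181.51 - 237.50 = 290.67
Primary income: -70.40 + 114.12 = 43.72
Secondary income: 66.86 - 51.11 - 79.73 = -63.98
Current account = 1394.95 + 290.67 + 43.72 + (-63.98) = 1665.36
(Excluded from the current account — financial account: borrowing by resident firms from foreign banks 278.67, acquisition of a foreign subsidiary by a resident firm (outward FDI) 142.30, increase in resident deposits held at foreign banks 148.19, foreign purchases of domestic corporate bonds 531.67; capital account: acquisition of foreign patents and trademarks (non-produced assets) 18.02.)

1665.36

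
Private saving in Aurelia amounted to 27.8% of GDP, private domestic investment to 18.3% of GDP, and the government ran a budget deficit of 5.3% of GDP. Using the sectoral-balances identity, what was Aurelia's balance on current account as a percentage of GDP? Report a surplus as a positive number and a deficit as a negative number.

4.2

By the sectoral-balances identity, CA = (S_private - I) + (T - G).
Private balance = 27.8 - 18.3 = 9.5
Government balance (T - G) = -5.3
CA = 9.5 + (-5.3) = 4.2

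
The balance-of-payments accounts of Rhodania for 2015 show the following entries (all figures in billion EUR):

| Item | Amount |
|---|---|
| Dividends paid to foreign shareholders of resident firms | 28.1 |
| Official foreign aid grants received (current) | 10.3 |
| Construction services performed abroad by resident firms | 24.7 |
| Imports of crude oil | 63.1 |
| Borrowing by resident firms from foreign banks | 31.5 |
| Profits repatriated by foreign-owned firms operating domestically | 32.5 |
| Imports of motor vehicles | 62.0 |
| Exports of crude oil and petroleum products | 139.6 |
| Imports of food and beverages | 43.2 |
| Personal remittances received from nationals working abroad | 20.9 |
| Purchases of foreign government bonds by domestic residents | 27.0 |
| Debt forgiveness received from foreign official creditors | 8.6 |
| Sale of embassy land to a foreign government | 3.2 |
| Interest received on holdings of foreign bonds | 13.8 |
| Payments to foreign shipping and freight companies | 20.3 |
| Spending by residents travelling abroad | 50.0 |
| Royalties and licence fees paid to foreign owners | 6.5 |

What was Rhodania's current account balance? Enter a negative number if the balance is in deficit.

Goods: 139.6 - 62.0 - 43.2 - 63.1 = -28.7
Services: -50.0 + 24.7 - 20.3 - 6.5 = -52.1
Primary income: -28.1 + 13.8 - 32.5 = -46.8
Secondary income: 20.9 + 10.3 = 31.2
Current account = (-28.7) + (-52.1) + (-46.8) + 31.2 = -96.4
(Excluded from the current account — financial account: borrowing by resident firms from foreign banks 31.5, purchases of foreign government bonds by domestic residents 27.0; capital account: debt forgiveness received from foreign official creditors 8.6, sale of embassy land to a foreign government 3.2.)

-96.4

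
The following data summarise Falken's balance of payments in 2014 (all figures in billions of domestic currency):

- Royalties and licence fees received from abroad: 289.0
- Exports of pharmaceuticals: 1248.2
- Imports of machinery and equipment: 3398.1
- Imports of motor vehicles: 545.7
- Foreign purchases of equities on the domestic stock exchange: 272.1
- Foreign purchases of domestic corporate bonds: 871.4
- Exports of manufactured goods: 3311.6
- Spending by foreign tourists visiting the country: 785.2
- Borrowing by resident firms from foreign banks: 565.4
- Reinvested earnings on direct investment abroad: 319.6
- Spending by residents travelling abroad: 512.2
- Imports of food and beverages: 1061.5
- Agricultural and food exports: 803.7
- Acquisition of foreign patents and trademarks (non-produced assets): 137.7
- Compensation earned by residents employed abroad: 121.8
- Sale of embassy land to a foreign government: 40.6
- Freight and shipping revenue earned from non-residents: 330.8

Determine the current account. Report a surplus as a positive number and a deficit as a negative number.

Goods: -545.7 + 1248.2 + 3311.6 + 803.7 - 3398.1 - 1061.5 = 358.2
Services: 330.8 - 512.2 + 289.0 + 785.2 = 892.8
Primary income: 121.8 + 319.6 = 441.4
Current account = 358.2 + 892.8 + 441.4 = 1692.4
(Excluded from the current account — financial account: foreign purchases of equities on the domestic stock exchange 272.1, foreign purchases of domestic corporate bonds 871.4, borrowing by resident firms from foreign banks 565.4; capital account: acquisition of foreign patents and trademarks (non-produced assets) 137.7, sale of embassy land to a foreign government 40.6.)

1692.4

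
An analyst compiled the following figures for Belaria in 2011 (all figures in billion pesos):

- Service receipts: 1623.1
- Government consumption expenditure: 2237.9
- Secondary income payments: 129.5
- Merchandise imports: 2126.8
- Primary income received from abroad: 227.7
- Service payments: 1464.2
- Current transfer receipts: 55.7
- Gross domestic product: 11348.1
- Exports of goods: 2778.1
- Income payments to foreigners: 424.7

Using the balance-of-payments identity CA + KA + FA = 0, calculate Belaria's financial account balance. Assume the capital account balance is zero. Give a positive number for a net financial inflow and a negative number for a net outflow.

-539.4

Goods balance = 2778.1 - 2126.8 = 651.3
Services balance = 1623.1 - 1464.2 = 158.9
Trade balance (goods + services) = 651.3 + 158.9 = 810.2
Net primary income = 227.7 - 424.7 = -197.0
Net secondary income = 55.7 - 129.5 = -73.8
Current account = 810.2 + (-197.0) + (-73.8) = 539.4
Financial account = -(539.4) = -539.4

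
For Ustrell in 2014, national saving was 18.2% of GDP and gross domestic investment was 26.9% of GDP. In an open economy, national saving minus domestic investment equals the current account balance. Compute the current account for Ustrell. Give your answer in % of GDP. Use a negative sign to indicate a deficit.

-8.7

S - I = CA (net lending to the rest of the world).
CA = S - I = 18.2 - 26.9 = -8.7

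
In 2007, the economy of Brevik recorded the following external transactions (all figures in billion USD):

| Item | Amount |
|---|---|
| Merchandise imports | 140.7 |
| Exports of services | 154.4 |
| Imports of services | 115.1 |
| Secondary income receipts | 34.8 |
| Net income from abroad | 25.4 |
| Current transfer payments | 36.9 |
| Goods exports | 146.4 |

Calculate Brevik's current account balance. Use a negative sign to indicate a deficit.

Goods balance = 146.4 - 140.7 = 5.7
Services balance = 154.4 - 115.1 = 39.3
Trade balance (goods + services) = 5.7 + 39.3 = 45.0
Net primary income = 25.4
Net secondary income = 34.8 - 36.9 = -2.1
Current account = 45.0 + 25.4 + (-2.1) = 68.3

68.3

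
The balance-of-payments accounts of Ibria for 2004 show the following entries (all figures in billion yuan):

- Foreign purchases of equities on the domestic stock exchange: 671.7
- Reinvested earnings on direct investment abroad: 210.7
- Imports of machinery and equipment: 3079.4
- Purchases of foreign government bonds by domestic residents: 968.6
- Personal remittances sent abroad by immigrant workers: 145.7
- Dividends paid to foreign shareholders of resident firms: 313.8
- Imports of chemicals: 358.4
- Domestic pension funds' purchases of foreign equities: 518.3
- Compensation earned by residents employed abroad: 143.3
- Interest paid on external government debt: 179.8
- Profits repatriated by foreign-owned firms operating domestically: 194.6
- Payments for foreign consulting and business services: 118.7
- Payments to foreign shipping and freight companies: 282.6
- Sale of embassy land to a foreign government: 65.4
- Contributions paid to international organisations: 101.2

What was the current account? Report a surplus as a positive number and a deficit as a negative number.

Goods: -358.4 - 3079.4 = -3437.8
Services: -118.7 - 282.6 = -401.3
Primary income: 210.7 - 194.6 + 143.3 - 179.8 - 313.8 = -334.2
Secondary income: -101.2 - 145.7 = -246.9
Current account = (-3437.8) + (-401.3) + (-334.2) + (-246.9) = -4420.2
(Excluded from the current account — financial account: foreign purchases of equities on the domestic stock exchange 671.7, purchases of foreign government bonds by domestic residents 968.6, domestic pension funds' purchases of foreign equities 518.3; capital account: sale of embassy land to a foreign government 65.4.)

-4420.2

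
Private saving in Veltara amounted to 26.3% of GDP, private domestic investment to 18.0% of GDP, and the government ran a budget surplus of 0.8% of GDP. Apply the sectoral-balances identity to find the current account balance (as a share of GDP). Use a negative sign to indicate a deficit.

9.1

By the sectoral-balances identity, CA = (S_private - I) + (T - G).
Private balance = 26.3 - 18.0 = 8.3
Government balance (T - G) = 0.8
CA = 8.3 + 0.8 = 9.1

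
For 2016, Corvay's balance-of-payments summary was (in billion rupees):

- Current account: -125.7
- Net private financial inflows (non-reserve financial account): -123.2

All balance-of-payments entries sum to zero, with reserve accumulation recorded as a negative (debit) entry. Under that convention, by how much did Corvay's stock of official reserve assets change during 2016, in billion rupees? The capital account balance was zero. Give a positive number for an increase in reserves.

Official reserve transactions balance = -((-125.7) + (-123.2)) = 248.9
An accumulation of reserves is recorded as a debit (negative entry), so the change in the stock of reserves is the negative of that balance.
Change in official reserves = -(248.9) = -248.9

-248.9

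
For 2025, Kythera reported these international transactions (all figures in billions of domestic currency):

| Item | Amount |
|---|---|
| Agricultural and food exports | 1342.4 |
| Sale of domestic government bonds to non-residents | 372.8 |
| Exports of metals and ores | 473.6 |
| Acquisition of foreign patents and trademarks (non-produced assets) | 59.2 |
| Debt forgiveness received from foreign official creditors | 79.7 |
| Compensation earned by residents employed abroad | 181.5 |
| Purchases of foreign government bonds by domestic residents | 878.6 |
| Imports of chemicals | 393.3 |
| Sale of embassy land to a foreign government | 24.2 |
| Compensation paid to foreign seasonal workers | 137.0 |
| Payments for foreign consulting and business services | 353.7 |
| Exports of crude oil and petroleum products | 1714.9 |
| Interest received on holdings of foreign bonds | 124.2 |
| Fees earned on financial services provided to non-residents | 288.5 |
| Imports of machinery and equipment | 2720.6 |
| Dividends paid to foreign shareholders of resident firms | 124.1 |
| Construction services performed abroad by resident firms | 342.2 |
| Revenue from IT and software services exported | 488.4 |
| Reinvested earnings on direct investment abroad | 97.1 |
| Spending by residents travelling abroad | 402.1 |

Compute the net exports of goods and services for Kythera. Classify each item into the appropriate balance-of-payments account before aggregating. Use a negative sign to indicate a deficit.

Goods: 473.6 - 2720.6 - 393.3 + 1714.9 + 1342.4 = 417.0
Services: 342.2 + 288.5 - 402.1 - 353.7 + 488.4 = 363.3
Trade balance = 417.0 + 363.3 = 780.3
(Excluded from the trade balance — financial account: sale of domestic government bonds to non-residents 372.8, purchases of foreign government bonds by domestic residents 878.6; capital account: acquisition of foreign patents and trademarks (non-produced assets) 59.2, debt forgiveness received from foreign official creditors 79.7, sale of embassy land to a foreign government 24.2; primary income: compensation earned by residents employed abroad 181.5, compensation paid to foreign seasonal workers 137.0, interest received on holdings of foreign bonds 124.2, dividends paid to foreign shareholders of resident firms 124.1, reinvested earnings on direct investment abroad 97.1.)

780.3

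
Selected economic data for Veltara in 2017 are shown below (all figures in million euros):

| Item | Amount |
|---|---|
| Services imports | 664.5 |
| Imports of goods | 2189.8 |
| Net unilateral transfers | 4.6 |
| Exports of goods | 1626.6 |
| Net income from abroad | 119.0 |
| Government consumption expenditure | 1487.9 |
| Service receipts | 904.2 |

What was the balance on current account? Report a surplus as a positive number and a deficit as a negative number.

Goods balance = 1626.6 - 2189.8 = -563.2
Services balance = 904.2 - 664.5 = 239.7
Trade balance (goods + services) = -563.2 + 239.7 = -323.5
Net primary income = 119.0
Net secondary income = 4.6
Current account = -323.5 + 119.0 + 4.6 = -199.9

-199.9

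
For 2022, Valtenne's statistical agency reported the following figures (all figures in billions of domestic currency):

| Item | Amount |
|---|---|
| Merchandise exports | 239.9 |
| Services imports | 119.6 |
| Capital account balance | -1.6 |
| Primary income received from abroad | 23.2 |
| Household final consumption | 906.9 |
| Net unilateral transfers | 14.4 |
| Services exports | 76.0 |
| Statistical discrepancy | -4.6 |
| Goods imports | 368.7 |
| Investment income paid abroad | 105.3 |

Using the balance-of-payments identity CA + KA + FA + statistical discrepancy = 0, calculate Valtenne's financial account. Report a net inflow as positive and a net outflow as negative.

Goods balance = 239.9 - 368.7 = -128.8
Services balance = 76.0 - 119.6 = -43.6
Trade balance (goods + services) = -128.8 + (-43.6) = -172.4
Net primary income = 23.2 - 105.3 = -82.1
Net secondary income = 14.4
Current account = -172.4 + (-82.1) + 14.4 = -240.1
Financial account = -(-240.1 + (-1.6) + (-4.6)) = 246.3

246.3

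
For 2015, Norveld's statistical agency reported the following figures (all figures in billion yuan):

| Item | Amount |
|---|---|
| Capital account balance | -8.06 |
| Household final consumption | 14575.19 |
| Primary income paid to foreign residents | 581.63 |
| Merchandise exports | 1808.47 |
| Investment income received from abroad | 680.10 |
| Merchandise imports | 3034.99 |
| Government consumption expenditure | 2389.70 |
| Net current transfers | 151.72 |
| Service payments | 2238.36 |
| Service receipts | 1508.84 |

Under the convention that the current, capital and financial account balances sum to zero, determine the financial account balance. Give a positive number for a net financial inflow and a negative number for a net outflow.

1713.91

Goods balance = 1808.47 - 3034.99 = -1226.52
Services balance = 1508.84 - 2238.36 = -729.52
Trade balance (goods + services) = -1226.52 + (-729.52) = -1956.04
Net primary income = 680.10 - 581.63 = 98.47
Net secondary income = 151.72
Current account = -1956.04 + 98.47 + 151.72 = -1705.85
Financial account = -(-1705.85 + (-8.06)) = 1713.91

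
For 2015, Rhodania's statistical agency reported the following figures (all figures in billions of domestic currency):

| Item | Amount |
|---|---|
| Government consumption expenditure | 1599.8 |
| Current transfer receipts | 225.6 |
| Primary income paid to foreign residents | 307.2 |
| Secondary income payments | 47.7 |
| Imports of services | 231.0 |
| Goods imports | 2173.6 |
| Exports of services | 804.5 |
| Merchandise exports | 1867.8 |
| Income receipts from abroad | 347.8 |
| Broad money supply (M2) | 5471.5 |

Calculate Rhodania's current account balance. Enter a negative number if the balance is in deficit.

486.2

Goods balance = 1867.8 - 2173.6 = -305.8
Services balance = 804.5 - 231.0 = 573.5
Trade balance (goods + services) = -305.8 + 573.5 = 267.7
Net primary income = 347.8 - 307.2 = 40.6
Net secondary income = 225.6 - 47.7 = 177.9
Current account = 267.7 + 40.6 + 177.9 = 486.2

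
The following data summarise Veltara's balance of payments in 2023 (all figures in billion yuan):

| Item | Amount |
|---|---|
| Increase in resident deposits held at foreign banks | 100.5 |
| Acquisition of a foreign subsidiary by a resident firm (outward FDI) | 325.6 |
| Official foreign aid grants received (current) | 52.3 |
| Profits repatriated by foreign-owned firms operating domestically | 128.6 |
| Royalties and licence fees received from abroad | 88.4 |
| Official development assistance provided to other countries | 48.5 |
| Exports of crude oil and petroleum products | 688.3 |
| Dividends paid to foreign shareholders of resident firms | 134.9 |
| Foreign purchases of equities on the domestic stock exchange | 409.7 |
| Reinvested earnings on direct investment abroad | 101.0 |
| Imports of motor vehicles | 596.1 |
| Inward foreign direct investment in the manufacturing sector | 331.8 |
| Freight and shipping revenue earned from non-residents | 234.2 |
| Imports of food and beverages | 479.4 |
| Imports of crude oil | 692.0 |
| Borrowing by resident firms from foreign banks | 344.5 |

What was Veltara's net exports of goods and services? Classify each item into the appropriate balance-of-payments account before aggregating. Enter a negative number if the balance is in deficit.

Goods: -692.0 - 479.4 - 596.1 + 688.3 = -1079.2
Services: 88.4 + 234.2 = 322.6
Trade balance = -1079.2 + 322.6 = -756.6
(Excluded from the trade balance — financial account: increase in resident deposits held at foreign banks 100.5, acquisition of a foreign subsidiary by a resident firm (outward FDI) 325.6, foreign purchases of equities on the domestic stock exchange 409.7, inward foreign direct investment in the manufacturing sector 331.8, borrowing by resident firms from foreign banks 344.5; secondary income: official foreign aid grants received (current) 52.3, official development assistance provided to other countries 48.5; primary income: profits repatriated by foreign-owned firms operating domestically 128.6, dividends paid to foreign shareholders of resident firms 134.9, reinvested earnings on direct investment abroad 101.0.)

-756.6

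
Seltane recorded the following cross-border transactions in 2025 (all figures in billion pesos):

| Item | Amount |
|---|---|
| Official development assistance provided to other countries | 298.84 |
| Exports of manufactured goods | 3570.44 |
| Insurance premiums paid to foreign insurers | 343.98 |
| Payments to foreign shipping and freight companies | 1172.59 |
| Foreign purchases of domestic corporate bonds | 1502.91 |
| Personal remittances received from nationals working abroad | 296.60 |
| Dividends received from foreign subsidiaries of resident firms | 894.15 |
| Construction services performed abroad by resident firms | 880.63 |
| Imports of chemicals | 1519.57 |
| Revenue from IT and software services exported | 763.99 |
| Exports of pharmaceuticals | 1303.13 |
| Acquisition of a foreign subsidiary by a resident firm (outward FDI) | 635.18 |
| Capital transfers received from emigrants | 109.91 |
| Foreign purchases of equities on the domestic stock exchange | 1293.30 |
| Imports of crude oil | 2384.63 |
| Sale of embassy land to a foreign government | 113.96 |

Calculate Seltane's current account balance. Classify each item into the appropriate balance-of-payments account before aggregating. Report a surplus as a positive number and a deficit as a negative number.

1989.33

Goods: -1519.57 + 1303.13 - 2384.63 + 3570.44 = 969.37
Services: 763.99 - 1172.59 - 343.98 + 880.63 = 128.05
Primary income: 894.15
Secondary income: -298.84 + 296.60 = -2.24
Current account = 969.37 + 128.05 + 894.15 + (-2.24) = 1989.33
(Excluded from the current account — financial account: foreign purchases of domestic corporate bonds 1502.91, acquisition of a foreign subsidiary by a resident firm (outward FDI) 635.18, foreign purchases of equities on the domestic stock exchange 1293.30; capital account: capital transfers received from emigrants 109.91, sale of embassy land to a foreign government 113.96.)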